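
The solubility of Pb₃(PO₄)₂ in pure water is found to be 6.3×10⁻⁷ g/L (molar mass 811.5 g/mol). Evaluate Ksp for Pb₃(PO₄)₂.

Ksp = 3.0×10⁻⁴⁴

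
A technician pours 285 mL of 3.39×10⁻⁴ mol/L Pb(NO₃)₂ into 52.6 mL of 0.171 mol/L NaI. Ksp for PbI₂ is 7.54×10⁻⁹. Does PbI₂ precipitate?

The combined volume is 337.6 mL.
[Pb²⁺] = (3.39×10⁻⁴)(285)/337.6 = 2.86×10⁻⁴ mol/L
[I⁻] = (0.171)(52.6)/337.6 = 2.66×10⁻² mol/L
Q = [Pb²⁺][I⁻]^2 = 2.03×10⁻⁷
Since Q (2.03×10⁻⁷) exceeds Ksp (7.54×10⁻⁹), PbI₂ will precipitate.

Yes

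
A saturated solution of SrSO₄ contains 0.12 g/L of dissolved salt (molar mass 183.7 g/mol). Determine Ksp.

Ksp = 4.3×10⁻⁷

Convert to molarity: s = 0.12 / 183.7 = 6.532×10⁻⁴ mol/L
SrSO₄(s) ⇌ Sr²⁺(aq) + SO₄²⁻(aq)
With molar solubility s: [Sr²⁺] = s, [SO₄²⁻] = s.
Ksp = [Sr²⁺][SO₄²⁻] = s · s = s^2
Ksp = (6.532×10⁻⁴)^2 = 4.3×10⁻⁷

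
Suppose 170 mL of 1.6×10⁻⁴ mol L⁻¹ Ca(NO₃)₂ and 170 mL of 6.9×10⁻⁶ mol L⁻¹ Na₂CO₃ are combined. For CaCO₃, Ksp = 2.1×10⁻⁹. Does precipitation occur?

No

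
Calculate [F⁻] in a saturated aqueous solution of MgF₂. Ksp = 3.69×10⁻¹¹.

4.19×10⁻⁴ M

MgF₂(s) ⇌ Mg²⁺(aq) + 2 F⁻(aq)
Call the molar solubility s, so that [Mg²⁺] = s and [F⁻] = 2s.
Ksp = [Mg²⁺][F⁻]^2 = s · (2s)^2 = 4s^3 = 3.69×10⁻¹¹
s = 2.10×10⁻⁴ mol/L
[F⁻] = 2s = 4.19×10⁻⁴ mol/L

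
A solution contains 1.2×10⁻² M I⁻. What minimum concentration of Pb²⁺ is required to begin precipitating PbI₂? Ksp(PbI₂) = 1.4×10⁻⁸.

Each salt precipitates once Q = Ksp for that salt.
PbI₂(s) ⇌ Pb²⁺(aq) + 2 I⁻(aq)
Ksp = [Pb²⁺][I⁻]^2 = [Pb²⁺](1.2×10⁻²)^2
[Pb²⁺] = 1.4×10⁻⁸ / (1.2×10⁻²)^2 = 9.7×10⁻⁵
[Pb²⁺] = 9.7×10⁻⁵ M

9.7×10⁻⁵ M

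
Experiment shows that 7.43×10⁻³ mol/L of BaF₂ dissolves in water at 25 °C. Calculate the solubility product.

BaF₂(s) ⇌ Ba²⁺(aq) + 2 F⁻(aq)
Call the molar solubility s, so that [Ba²⁺] = s and [F⁻] = 2s.
Ksp = [Ba²⁺][F⁻]^2 = s · (2s)^2 = 4s^3
Ksp = 4 × (7.43×10⁻³)^3 = 1.64×10⁻⁶

Ksp = 1.64×10⁻⁶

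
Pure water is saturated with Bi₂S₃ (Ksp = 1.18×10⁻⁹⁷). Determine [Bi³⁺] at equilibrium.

Bi₂S₃(s) ⇌ 2 Bi³⁺(aq) + 3 S²⁻(aq)
Call the molar solubility s, so that [Bi³⁺] = 2s and [S²⁻] = 3s.
Ksp = [Bi³⁺]^2[S²⁻]^3 = (2s)^2 · (3s)^3 = 108s^5 = 1.18×10⁻⁹⁷
s = 1.61×10⁻²⁰ mol L⁻¹
[Bi³⁺] = 2s = 3.23×10⁻²⁰ mol L⁻¹

3.23×10⁻²⁰ M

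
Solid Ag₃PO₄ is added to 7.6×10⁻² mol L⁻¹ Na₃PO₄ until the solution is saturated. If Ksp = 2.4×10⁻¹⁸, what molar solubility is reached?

1.1×10⁻⁶ M

Ag₃PO₄(s) ⇌ 3 Ag⁺(aq) + PO₄³⁻(aq)
Let s be the solubility of Ag₃PO₄ here. The common ion gives [PO₄³⁻] ≈ 7.6×10⁻² mol L⁻¹, and [Ag⁺] = 3s.
Ksp = [Ag⁺]^3[PO₄³⁻] = (3s)^3(7.6×10⁻²)
(3s)^3 = 2.4×10⁻¹⁸ / (7.6×10⁻²) = 3.2×10⁻¹⁷
s = 1.1×10⁻⁶ mol L⁻¹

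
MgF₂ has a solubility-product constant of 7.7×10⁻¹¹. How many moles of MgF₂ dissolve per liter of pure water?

2.7×10⁻⁴ M

MgF₂(s) ⇌ Mg²⁺(aq) + 2 F⁻(aq)
With molar solubility s: [Mg²⁺] = s, [F⁻] = 2s.
Ksp = [Mg²⁺][F⁻]^2 = s · (2s)^2 = 4s^3
4s^3 = 7.7×10⁻¹¹  ⇒  s^3 = 1.9×10⁻¹¹
s = 2.7×10⁻⁴ mol/L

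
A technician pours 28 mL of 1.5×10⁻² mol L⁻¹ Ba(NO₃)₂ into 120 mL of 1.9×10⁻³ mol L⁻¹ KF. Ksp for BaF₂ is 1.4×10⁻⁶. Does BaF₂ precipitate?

No

The combined volume is 148 mL.
[Ba²⁺] = (1.5×10⁻²)(28)/148 = 2.8×10⁻³ mol L⁻¹
[F⁻] = (1.9×10⁻³)(120)/148 = 1.5×10⁻³ mol L⁻¹
Q = [Ba²⁺][F⁻]^2 = 6.7×10⁻⁹
Since Q (6.7×10⁻⁹) is less than Ksp (1.4×10⁻⁶), no BaF₂ precipitates.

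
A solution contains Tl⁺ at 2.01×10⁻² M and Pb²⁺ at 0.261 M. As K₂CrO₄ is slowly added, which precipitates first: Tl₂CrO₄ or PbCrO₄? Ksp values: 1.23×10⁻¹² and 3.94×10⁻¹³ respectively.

PbCrO₄

The threshold for precipitation is Q = Ksp.
For Tl₂CrO₄: [CrO₄²⁻] = (Ksp/[Tl⁺]^2) = 3.04×10⁻⁹ M
For PbCrO₄: [CrO₄²⁻] = (Ksp/[Pb²⁺]) = 1.51×10⁻¹² M
Since PbCrO₄ needs less CrO₄²⁻ to reach saturation, it precipitates first.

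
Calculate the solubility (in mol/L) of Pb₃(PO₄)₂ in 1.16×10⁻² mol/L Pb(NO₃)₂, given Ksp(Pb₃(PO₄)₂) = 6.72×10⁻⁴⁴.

Pb₃(PO₄)₂(s) ⇌ 3 Pb²⁺(aq) + 2 PO₄³⁻(aq)
The solution already contains Pb²⁺ at 1.16×10⁻² mol/L. Let s be the molar solubility of Pb₃(PO₄)₂.
[Pb²⁺] ≈ 1.16×10⁻² mol/L (common ion dominates); [PO₄³⁻] = 2s.
Ksp = [Pb²⁺]^3[PO₄³⁻]^2 = (1.16×10⁻²)^3(2s)^2
(2s)^2 = 6.72×10⁻⁴⁴ / (1.16×10⁻²)^3 = 4.31×10⁻³⁸
s = 1.04×10⁻¹⁹ mol/L

1.04×10⁻¹⁹ M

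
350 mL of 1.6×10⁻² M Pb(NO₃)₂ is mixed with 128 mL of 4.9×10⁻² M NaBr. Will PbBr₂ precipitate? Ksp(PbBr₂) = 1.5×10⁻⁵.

The combined volume is 478 mL.
[Pb²⁺] = (1.6×10⁻²)(350)/478 = 1.2×10⁻² M
[Br⁻] = (4.9×10⁻²)(128)/478 = 1.3×10⁻² M
Q = [Pb²⁺][Br⁻]^2 = 2.0×10⁻⁶
Q < Ksp (2.0×10⁻⁶ vs 1.5×10⁻⁵); the solution remains unsaturated and no precipitate forms.

No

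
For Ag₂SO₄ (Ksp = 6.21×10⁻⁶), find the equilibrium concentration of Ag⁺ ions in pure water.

Ag₂SO₄(s) ⇌ 2 Ag⁺(aq) + SO₄²⁻(aq)
Let s be the molar solubility. Then [Ag⁺] = 2s and [SO₄²⁻] = s.
Ksp = [Ag⁺]^2[SO₄²⁻] = (2s)^2 · s = 4s^3 = 6.21×10⁻⁶
s = 1.16×10⁻² mol/L
[Ag⁺] = 2s = 2.32×10⁻² mol/L

2.32×10⁻² M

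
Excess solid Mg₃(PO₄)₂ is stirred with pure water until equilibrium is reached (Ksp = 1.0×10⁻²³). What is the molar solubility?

9.8×10⁻⁶ M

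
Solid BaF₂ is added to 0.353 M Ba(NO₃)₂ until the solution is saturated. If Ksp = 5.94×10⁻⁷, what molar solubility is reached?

BaF₂(s) ⇌ Ba²⁺(aq) + 2 F⁻(aq)
Ba²⁺ is already present at 0.353 M. If s mol/L of BaF₂ dissolves, [F⁻] = 2s while [Ba²⁺] ≈ 0.353 M.
Ksp = [Ba²⁺][F⁻]^2 = (0.353)(2s)^2
(2s)^2 = 5.94×10⁻⁷ / (0.353) = 1.68×10⁻⁶
s = 6.49×10⁻⁴ M

6.49×10⁻⁴ M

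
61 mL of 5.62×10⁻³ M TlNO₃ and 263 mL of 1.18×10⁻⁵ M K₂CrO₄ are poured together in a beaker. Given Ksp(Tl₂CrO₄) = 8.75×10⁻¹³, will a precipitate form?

Yes

After mixing, V = 61 mL + 263 mL = 324 mL.
[Tl⁺] = (5.62×10⁻³)(61)/324 = 1.06×10⁻³ M
[CrO₄²⁻] = (1.18×10⁻⁵)(263)/324 = 9.58×10⁻⁶ M
Q = [Tl⁺]^2[CrO₄²⁻] = 1.07×10⁻¹¹
Because Q > Ksp (1.07×10⁻¹¹ vs 8.75×10⁻¹³), a precipitate of Tl₂CrO₄ forms.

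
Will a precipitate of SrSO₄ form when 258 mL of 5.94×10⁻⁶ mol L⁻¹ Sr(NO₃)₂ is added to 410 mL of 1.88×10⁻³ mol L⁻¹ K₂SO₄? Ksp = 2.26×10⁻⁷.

Total volume after mixing = 258 + 410 = 668 mL.
[Sr²⁺] = (5.94×10⁻⁶)(258)/668 = 2.29×10⁻⁶ mol L⁻¹
[SO₄²⁻] = (1.88×10⁻³)(410)/668 = 1.15×10⁻³ mol L⁻¹
Q = [Sr²⁺][SO₄²⁻] = 2.65×10⁻⁹
Since Q (2.65×10⁻⁹) is less than Ksp (2.26×10⁻⁷), no SrSO₄ precipitates.

No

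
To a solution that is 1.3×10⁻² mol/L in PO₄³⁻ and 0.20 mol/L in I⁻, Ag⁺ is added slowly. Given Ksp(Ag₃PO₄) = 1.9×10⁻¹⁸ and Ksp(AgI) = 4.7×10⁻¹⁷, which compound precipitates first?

A salt starts to precipitate once the ion product Q reaches its Ksp.
For Ag₃PO₄: [Ag⁺] = (Ksp/[PO₄³⁻])^(1/3) = 5.3×10⁻⁶ mol/L
For AgI: [Ag⁺] = (Ksp/[I⁻]) = 2.4×10⁻¹⁶ mol/L
AgI requires the lower [Ag⁺], so it precipitates first.

AgI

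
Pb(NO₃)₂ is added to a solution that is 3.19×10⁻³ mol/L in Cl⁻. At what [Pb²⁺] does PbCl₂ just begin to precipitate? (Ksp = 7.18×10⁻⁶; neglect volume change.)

0.706 M

Precipitation of each salt begins when its ion product equals Ksp.
PbCl₂(s) ⇌ Pb²⁺(aq) + 2 Cl⁻(aq)
Ksp = [Pb²⁺][Cl⁻]^2 = [Pb²⁺](3.19×10⁻³)^2
[Pb²⁺] = 7.18×10⁻⁶ / (3.19×10⁻³)^2 = 0.706
[Pb²⁺] = 0.706 mol/L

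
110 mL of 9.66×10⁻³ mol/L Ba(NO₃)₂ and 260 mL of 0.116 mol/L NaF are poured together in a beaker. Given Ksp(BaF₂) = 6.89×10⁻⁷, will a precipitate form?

Yes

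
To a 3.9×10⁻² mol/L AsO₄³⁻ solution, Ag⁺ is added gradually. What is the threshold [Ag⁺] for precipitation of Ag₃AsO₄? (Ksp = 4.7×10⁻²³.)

1.1×10⁻⁷ M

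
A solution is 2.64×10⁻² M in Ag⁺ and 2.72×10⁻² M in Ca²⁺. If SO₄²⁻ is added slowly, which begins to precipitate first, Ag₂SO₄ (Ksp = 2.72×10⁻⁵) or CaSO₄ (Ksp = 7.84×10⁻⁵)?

CaSO₄

Precipitation of each salt begins when its ion product equals Ksp.
For Ag₂SO₄: [SO₄²⁻] = (Ksp/[Ag⁺]^2) = 3.90×10⁻² M
For CaSO₄: [SO₄²⁻] = (Ksp/[Ca²⁺]) = 2.88×10⁻³ M
CaSO₄ requires the lower [SO₄²⁻], so it precipitates first.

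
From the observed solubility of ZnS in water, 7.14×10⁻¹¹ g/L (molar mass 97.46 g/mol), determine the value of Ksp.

Ksp = 5.37×10⁻²⁵

Convert to molarity: s = 7.14×10⁻¹¹ / 97.46 = 7.3261×10⁻¹³ mol/L
ZnS(s) ⇌ Zn²⁺(aq) + S²⁻(aq)
With molar solubility s: [Zn²⁺] = s, [S²⁻] = s.
Ksp = [Zn²⁺][S²⁻] = s · s = s^2
Ksp = (7.3261×10⁻¹³)^2 = 5.37×10⁻²⁵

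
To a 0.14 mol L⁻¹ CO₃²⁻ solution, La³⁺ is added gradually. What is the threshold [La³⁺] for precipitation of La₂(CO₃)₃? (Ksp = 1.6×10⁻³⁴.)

2.4×10⁻¹⁶ M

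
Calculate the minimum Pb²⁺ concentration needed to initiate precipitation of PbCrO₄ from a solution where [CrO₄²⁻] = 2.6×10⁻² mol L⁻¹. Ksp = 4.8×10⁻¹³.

1.8×10⁻¹¹ M

Precipitation begins when Q = Ksp.
PbCrO₄(s) ⇌ Pb²⁺(aq) + CrO₄²⁻(aq)
Ksp = [Pb²⁺][CrO₄²⁻] = [Pb²⁺](2.6×10⁻²)
[Pb²⁺] = 4.8×10⁻¹³ / (2.6×10⁻²) = 1.8×10⁻¹¹
[Pb²⁺] = 1.8×10⁻¹¹ mol L⁻¹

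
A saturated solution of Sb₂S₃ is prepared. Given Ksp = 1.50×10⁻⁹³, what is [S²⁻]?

Sb₂S₃(s) ⇌ 2 Sb³⁺(aq) + 3 S²⁻(aq)
With molar solubility s: [Sb³⁺] = 2s, [S²⁻] = 3s.
Ksp = [Sb³⁺]^2[S²⁻]^3 = (2s)^2 · (3s)^3 = 108s^5 = 1.50×10⁻⁹³
s = 1.07×10⁻¹⁹ mol L⁻¹
[S²⁻] = 3s = 3.20×10⁻¹⁹ mol L⁻¹

3.20×10⁻¹⁹ M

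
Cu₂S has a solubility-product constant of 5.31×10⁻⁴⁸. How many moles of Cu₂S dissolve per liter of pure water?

Cu₂S(s) ⇌ 2 Cu⁺(aq) + S²⁻(aq)
With molar solubility s: [Cu⁺] = 2s, [S²⁻] = s.
Ksp = [Cu⁺]^2[S²⁻] = (2s)^2 · s = 4s^3
4s^3 = 5.31×10⁻⁴⁸  ⇒  s^3 = 1.33×10⁻⁴⁸
Taking the 3rd root, s = 1.10×10⁻¹⁶ M.

1.10×10⁻¹⁶ M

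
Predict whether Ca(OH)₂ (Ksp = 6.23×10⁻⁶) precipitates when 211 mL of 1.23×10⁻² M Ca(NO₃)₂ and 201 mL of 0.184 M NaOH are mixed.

Yes

After mixing, V = 211 mL + 201 mL = 412 mL.
[Ca²⁺] = (1.23×10⁻²)(211)/412 = 6.30×10⁻³ M
[OH⁻] = (0.184)(201)/412 = 8.98×10⁻² M
Q = [Ca²⁺][OH⁻]^2 = 5.08×10⁻⁵
Q = 5.08×10⁻⁵ > Ksp = 6.23×10⁻⁶, so the solution is supersaturated and Ca(OH)₂ precipitates.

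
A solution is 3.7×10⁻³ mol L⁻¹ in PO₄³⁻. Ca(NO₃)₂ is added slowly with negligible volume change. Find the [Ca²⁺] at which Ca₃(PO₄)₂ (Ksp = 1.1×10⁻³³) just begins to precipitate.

Precipitation of each salt begins when its ion product equals Ksp.
Ca₃(PO₄)₂(s) ⇌ 3 Ca²⁺(aq) + 2 PO₄³⁻(aq)
Ksp = [Ca²⁺]^3[PO₄³⁻]^2 = [Ca²⁺]^3(3.7×10⁻³)^2
[Ca²⁺]^3 = 1.1×10⁻³³ / (3.7×10⁻³)^2 = 8.0×10⁻²⁹
[Ca²⁺] = 4.3×10⁻¹⁰ mol L⁻¹

4.3×10⁻¹⁰ M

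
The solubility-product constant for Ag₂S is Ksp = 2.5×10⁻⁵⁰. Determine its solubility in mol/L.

Ag₂S(s) ⇌ 2 Ag⁺(aq) + S²⁻(aq)
For each mole of Ag₂S that dissolves per liter, [Ag⁺] = 2s and [S²⁻] = s; let s denote this solubility.
Ksp = [Ag⁺]^2[S²⁻] = (2s)^2 · s = 4s^3
4s^3 = 2.5×10⁻⁵⁰  ⇒  s^3 = 6.3×10⁻⁵¹
Taking the 3rd root, s = 1.8×10⁻¹⁷ mol/L.

1.8×10⁻¹⁷ M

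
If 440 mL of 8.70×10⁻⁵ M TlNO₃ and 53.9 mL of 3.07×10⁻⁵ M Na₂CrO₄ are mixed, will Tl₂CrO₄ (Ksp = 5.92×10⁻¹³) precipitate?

Total volume after mixing = 440 + 53.9 = 493.9 mL.
[Tl⁺] = (8.70×10⁻⁵)(440)/493.9 = 7.75×10⁻⁵ M
[CrO₄²⁻] = (3.07×10⁻⁵)(53.9)/493.9 = 3.35×10⁻⁶ M
Q = [Tl⁺]^2[CrO₄²⁻] = 2.01×10⁻¹⁴
Since Q (2.01×10⁻¹⁴) is less than Ksp (5.92×10⁻¹³), no Tl₂CrO₄ precipitates.

No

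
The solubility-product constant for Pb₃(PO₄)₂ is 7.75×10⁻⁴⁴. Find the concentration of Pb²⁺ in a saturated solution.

Pb₃(PO₄)₂(s) ⇌ 3 Pb²⁺(aq) + 2 PO₄³⁻(aq)
For each mole of Pb₃(PO₄)₂ that dissolves per liter, [Pb²⁺] = 3s and [PO₄³⁻] = 2s; let s denote this solubility.
Ksp = [Pb²⁺]^3[PO₄³⁻]^2 = (3s)^3 · (2s)^2 = 108s^5 = 7.75×10⁻⁴⁴
s = 9.36×10⁻¹⁰ mol L⁻¹
[Pb²⁺] = 3s = 2.81×10⁻⁹ mol L⁻¹

2.81×10⁻⁹ M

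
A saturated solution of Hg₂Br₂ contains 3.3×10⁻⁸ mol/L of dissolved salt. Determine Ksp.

Ksp = 1.4×10⁻²²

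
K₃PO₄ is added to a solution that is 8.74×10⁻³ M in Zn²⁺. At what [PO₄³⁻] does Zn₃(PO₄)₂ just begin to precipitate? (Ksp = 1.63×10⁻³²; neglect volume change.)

A salt starts to precipitate once the ion product Q reaches its Ksp.
Zn₃(PO₄)₂(s) ⇌ 3 Zn²⁺(aq) + 2 PO₄³⁻(aq)
Ksp = [Zn²⁺]^3[PO₄³⁻]^2 = [PO₄³⁻]^2(8.74×10⁻³)^3
[PO₄³⁻]^2 = 1.63×10⁻³² / (8.74×10⁻³)^3 = 2.44×10⁻²⁶
[PO₄³⁻] = 1.56×10⁻¹³ M

1.56×10⁻¹³ M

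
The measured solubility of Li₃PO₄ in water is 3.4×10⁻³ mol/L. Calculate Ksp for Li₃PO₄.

Li₃PO₄(s) ⇌ 3 Li⁺(aq) + PO₄³⁻(aq)
With molar solubility s: [Li⁺] = 3s, [PO₄³⁻] = s.
Ksp = [Li⁺]^3[PO₄³⁻] = (3s)^3 · s = 27s^4
Ksp = 27 × (3.4×10⁻³)^4 = 3.6×10⁻⁹

Ksp = 3.6×10⁻⁹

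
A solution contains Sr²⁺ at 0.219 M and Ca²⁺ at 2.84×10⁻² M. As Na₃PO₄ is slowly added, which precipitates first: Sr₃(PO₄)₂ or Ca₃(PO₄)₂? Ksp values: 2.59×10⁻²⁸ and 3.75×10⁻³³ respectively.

Each salt precipitates once Q = Ksp for that salt.
For Sr₃(PO₄)₂: [PO₄³⁻] = (Ksp/[Sr²⁺]^3)^(1/2) = 1.57×10⁻¹³ M
For Ca₃(PO₄)₂: [PO₄³⁻] = (Ksp/[Ca²⁺]^3)^(1/2) = 1.28×10⁻¹⁴ M
Ca₃(PO₄)₂ requires the lower [PO₄³⁻], so it precipitates first.

Ca₃(PO₄)₂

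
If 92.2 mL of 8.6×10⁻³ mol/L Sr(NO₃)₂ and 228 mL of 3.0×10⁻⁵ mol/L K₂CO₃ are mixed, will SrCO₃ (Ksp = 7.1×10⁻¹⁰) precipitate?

The combined volume is 320.2 mL.
[Sr²⁺] = (8.6×10⁻³)(92.2)/320.2 = 2.5×10⁻³ mol/L
[CO₃²⁻] = (3.0×10⁻⁵)(228)/320.2 = 2.1×10⁻⁵ mol/L
Q = [Sr²⁺][CO₃²⁻] = 5.3×10⁻⁸
Since Q (5.3×10⁻⁸) exceeds Ksp (7.1×10⁻¹⁰), SrCO₃ will precipitate.

Yes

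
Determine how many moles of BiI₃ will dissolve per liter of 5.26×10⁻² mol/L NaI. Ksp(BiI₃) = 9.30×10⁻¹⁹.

6.39×10⁻¹⁵ M

BiI₃(s) ⇌ Bi³⁺(aq) + 3 I⁻(aq)
Let s be the solubility of BiI₃ here. The common ion gives [I⁻] ≈ 5.26×10⁻² mol/L, and [Bi³⁺] = s.
Ksp = [Bi³⁺][I⁻]^3 = s(5.26×10⁻²)^3
s = 9.30×10⁻¹⁹ / (5.26×10⁻²)^3 = 6.39×10⁻¹⁵
s = 6.39×10⁻¹⁵ mol/L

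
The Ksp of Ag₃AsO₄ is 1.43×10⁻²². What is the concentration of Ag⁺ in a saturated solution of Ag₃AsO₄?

4.55×10⁻⁶ M

Ag₃AsO₄(s) ⇌ 3 Ag⁺(aq) + AsO₄³⁻(aq)
For each mole of Ag₃AsO₄ that dissolves per liter, [Ag⁺] = 3s and [AsO₄³⁻] = s; let s denote this solubility.
Ksp = [Ag⁺]^3[AsO₄³⁻] = (3s)^3 · s = 27s^4 = 1.43×10⁻²²
s = 1.52×10⁻⁶ mol/L
[Ag⁺] = 3s = 4.55×10⁻⁶ mol/L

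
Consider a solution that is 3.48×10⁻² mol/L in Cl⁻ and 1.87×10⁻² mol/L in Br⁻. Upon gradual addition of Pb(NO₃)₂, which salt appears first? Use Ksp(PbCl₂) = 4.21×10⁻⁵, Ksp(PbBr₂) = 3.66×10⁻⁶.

The threshold for precipitation is Q = Ksp.
For PbCl₂: [Pb²⁺] = (Ksp/[Cl⁻]^2) = 3.48×10⁻² mol/L
For PbBr₂: [Pb²⁺] = (Ksp/[Br⁻]^2) = 1.05×10⁻² mol/L
PbBr₂ requires the lower [Pb²⁺], so it precipitates first.

PbBr₂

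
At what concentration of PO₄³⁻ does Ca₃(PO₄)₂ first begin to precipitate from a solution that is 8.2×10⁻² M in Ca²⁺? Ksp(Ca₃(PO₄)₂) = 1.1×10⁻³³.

Precipitation of each salt begins when its ion product equals Ksp.
Ca₃(PO₄)₂(s) ⇌ 3 Ca²⁺(aq) + 2 PO₄³⁻(aq)
Ksp = [Ca²⁺]^3[PO₄³⁻]^2 = [PO₄³⁻]^2(8.2×10⁻²)^3
[PO₄³⁻]^2 = 1.1×10⁻³³ / (8.2×10⁻²)^3 = 2.0×10⁻³⁰
[PO₄³⁻] = 1.4×10⁻¹⁵ M

1.4×10⁻¹⁵ M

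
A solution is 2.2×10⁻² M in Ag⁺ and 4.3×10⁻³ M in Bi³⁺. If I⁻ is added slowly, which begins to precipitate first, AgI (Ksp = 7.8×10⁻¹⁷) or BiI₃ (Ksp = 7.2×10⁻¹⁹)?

AgI

A salt starts to precipitate once the ion product Q reaches its Ksp.
For AgI: [I⁻] = (Ksp/[Ag⁺]) = 3.5×10⁻¹⁵ M
For BiI₃: [I⁻] = (Ksp/[Bi³⁺])^(1/3) = 5.5×10⁻⁶ M
Since AgI needs less I⁻ to reach saturation, it precipitates first.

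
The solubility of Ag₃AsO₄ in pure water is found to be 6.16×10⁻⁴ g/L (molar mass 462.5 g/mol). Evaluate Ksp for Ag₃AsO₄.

Convert to molarity: s = 6.16×10⁻⁴ / 462.5 = 1.3319×10⁻⁶ mol/L
Ag₃AsO₄(s) ⇌ 3 Ag⁺(aq) + AsO₄³⁻(aq)
If s mol/L of Ag₃AsO₄ dissolves, [Ag⁺] = 3s and [AsO₄³⁻] = s.
Ksp = [Ag⁺]^3[AsO₄³⁻] = (3s)^3 · s = 27s^4
Ksp = 27 × (1.3319×10⁻⁶)^4 = 8.50×10⁻²³

Ksp = 8.50×10⁻²³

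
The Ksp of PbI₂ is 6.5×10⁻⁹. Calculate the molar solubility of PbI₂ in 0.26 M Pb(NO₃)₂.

7.9×10⁻⁵ M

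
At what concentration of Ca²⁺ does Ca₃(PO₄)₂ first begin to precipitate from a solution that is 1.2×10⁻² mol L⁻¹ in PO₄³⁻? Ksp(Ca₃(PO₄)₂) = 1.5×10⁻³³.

2.2×10⁻¹⁰ M

The threshold for precipitation is Q = Ksp.
Ca₃(PO₄)₂(s) ⇌ 3 Ca²⁺(aq) + 2 PO₄³⁻(aq)
Ksp = [Ca²⁺]^3[PO₄³⁻]^2 = [Ca²⁺]^3(1.2×10⁻²)^2
[Ca²⁺]^3 = 1.5×10⁻³³ / (1.2×10⁻²)^2 = 1.0×10⁻²⁹
[Ca²⁺] = 2.2×10⁻¹⁰ mol L⁻¹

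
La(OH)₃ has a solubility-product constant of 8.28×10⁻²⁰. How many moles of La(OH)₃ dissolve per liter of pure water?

La(OH)₃(s) ⇌ La³⁺(aq) + 3 OH⁻(aq)
For each mole of La(OH)₃ that dissolves per liter, [La³⁺] = s and [OH⁻] = 3s; let s denote this solubility.
Ksp = [La³⁺][OH⁻]^3 = s · (3s)^3 = 27s^4
27s^4 = 8.28×10⁻²⁰  ⇒  s^4 = 3.07×10⁻²¹
s = 7.44×10⁻⁶ mol/L

7.44×10⁻⁶ M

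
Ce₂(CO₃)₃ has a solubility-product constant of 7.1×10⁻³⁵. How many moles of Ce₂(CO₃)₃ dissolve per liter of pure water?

5.8×10⁻⁸ M

Ce₂(CO₃)₃(s) ⇌ 2 Ce³⁺(aq) + 3 CO₃²⁻(aq)
Let s be the molar solubility. Then [Ce³⁺] = 2s and [CO₃²⁻] = 3s.
Ksp = [Ce³⁺]^2[CO₃²⁻]^3 = (2s)^2 · (3s)^3 = 108s^5
108s^5 = 7.1×10⁻³⁵  ⇒  s^5 = 6.6×10⁻³⁷
s = 5.8×10⁻⁸ mol/L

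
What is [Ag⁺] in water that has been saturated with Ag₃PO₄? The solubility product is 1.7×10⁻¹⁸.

Ag₃PO₄(s) ⇌ 3 Ag⁺(aq) + PO₄³⁻(aq)
For each mole of Ag₃PO₄ that dissolves per liter, [Ag⁺] = 3s and [PO₄³⁻] = s; let s denote this solubility.
Ksp = [Ag⁺]^3[PO₄³⁻] = (3s)^3 · s = 27s^4 = 1.7×10⁻¹⁸
s = 1.6×10⁻⁵ mol L⁻¹
[Ag⁺] = 3s = 4.8×10⁻⁵ mol L⁻¹

4.8×10⁻⁵ M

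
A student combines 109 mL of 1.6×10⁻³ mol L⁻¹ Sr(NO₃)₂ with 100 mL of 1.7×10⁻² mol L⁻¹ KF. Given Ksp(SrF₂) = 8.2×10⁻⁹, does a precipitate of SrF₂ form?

Yes

The combined volume is 209 mL.
[Sr²⁺] = (1.6×10⁻³)(109)/209 = 8.3×10⁻⁴ mol L⁻¹
[F⁻] = (1.7×10⁻²)(100)/209 = 8.1×10⁻³ mol L⁻¹
Q = [Sr²⁺][F⁻]^2 = 5.5×10⁻⁸
Since Q (5.5×10⁻⁸) exceeds Ksp (8.2×10⁻⁹), SrF₂ will precipitate.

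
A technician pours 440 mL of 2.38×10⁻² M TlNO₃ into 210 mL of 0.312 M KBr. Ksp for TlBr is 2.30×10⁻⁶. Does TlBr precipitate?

The combined volume is 650 mL.
[Tl⁺] = (2.38×10⁻²)(440)/650 = 1.61×10⁻² M
[Br⁻] = (0.312)(210)/650 = 0.101 M
Q = [Tl⁺][Br⁻] = 1.62×10⁻³
Since Q (1.62×10⁻³) exceeds Ksp (2.30×10⁻⁶), TlBr will precipitate.

Yes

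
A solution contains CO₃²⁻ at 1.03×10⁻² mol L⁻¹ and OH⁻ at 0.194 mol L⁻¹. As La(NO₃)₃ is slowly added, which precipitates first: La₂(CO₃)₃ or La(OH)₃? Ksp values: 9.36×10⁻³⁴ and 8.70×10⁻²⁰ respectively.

The threshold for precipitation is Q = Ksp.
For La₂(CO₃)₃: [La³⁺] = (Ksp/[CO₃²⁻]^3)^(1/2) = 2.93×10⁻¹⁴ mol L⁻¹
For La(OH)₃: [La³⁺] = (Ksp/[OH⁻]^3) = 1.19×10⁻¹⁷ mol L⁻¹
Since La(OH)₃ needs less La³⁺ to reach saturation, it precipitates first.

La(OH)₃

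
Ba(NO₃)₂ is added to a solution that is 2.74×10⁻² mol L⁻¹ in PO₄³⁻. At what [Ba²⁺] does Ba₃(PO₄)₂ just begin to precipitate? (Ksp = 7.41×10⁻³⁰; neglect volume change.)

A salt starts to precipitate once the ion product Q reaches its Ksp.
Ba₃(PO₄)₂(s) ⇌ 3 Ba²⁺(aq) + 2 PO₄³⁻(aq)
Ksp = [Ba²⁺]^3[PO₄³⁻]^2 = [Ba²⁺]^3(2.74×10⁻²)^2
[Ba²⁺]^3 = 7.41×10⁻³⁰ / (2.74×10⁻²)^2 = 9.87×10⁻²⁷
[Ba²⁺] = 2.15×10⁻⁹ mol L⁻¹

2.15×10⁻⁹ M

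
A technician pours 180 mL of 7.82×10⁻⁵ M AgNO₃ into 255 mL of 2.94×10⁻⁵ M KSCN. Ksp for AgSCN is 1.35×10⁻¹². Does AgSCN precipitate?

After mixing, V = 180 mL + 255 mL = 435 mL.
[Ag⁺] = (7.82×10⁻⁵)(180)/435 = 3.24×10⁻⁵ M
[SCN⁻] = (2.94×10⁻⁵)(255)/435 = 1.72×10⁻⁵ M
Q = [Ag⁺][SCN⁻] = 5.58×10⁻¹⁰
Since Q (5.58×10⁻¹⁰) exceeds Ksp (1.35×10⁻¹²), AgSCN will precipitate.

Yes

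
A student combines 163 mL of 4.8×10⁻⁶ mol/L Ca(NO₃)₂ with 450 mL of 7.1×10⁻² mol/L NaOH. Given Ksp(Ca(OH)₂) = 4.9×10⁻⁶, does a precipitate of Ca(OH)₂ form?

The combined volume is 613 mL.
[Ca²⁺] = (4.8×10⁻⁶)(163)/613 = 1.3×10⁻⁶ mol/L
[OH⁻] = (7.1×10⁻²)(450)/613 = 5.2×10⁻² mol/L
Q = [Ca²⁺][OH⁻]^2 = 3.5×10⁻⁹
Since Q (3.5×10⁻⁹) is less than Ksp (4.9×10⁻⁶), no Ca(OH)₂ precipitates.

No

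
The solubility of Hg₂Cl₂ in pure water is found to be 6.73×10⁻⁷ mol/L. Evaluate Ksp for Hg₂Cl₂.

Ksp = 1.22×10⁻¹⁸

Hg₂Cl₂(s) ⇌ Hg₂²⁺(aq) + 2 Cl⁻(aq)
With molar solubility s: [Hg₂²⁺] = s, [Cl⁻] = 2s.
Ksp = [Hg₂²⁺][Cl⁻]^2 = s · (2s)^2 = 4s^3
Ksp = 4 × (6.73×10⁻⁷)^3 = 1.22×10⁻¹⁸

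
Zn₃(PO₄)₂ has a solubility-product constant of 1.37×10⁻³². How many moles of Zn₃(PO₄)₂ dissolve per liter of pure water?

1.66×10⁻⁷ M

Zn₃(PO₄)₂(s) ⇌ 3 Zn²⁺(aq) + 2 PO₄³⁻(aq)
For each mole of Zn₃(PO₄)₂ that dissolves per liter, [Zn²⁺] = 3s and [PO₄³⁻] = 2s; let s denote this solubility.
Ksp = [Zn²⁺]^3[PO₄³⁻]^2 = (3s)^3 · (2s)^2 = 108s^5
108s^5 = 1.37×10⁻³²  ⇒  s^5 = 1.27×10⁻³⁴
s = (1.27×10⁻³⁴)^(1/5) = 1.66×10⁻⁷ mol/L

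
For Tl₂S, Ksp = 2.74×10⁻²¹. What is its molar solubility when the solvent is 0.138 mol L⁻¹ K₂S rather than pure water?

7.05×10⁻¹¹ M

Tl₂S(s) ⇌ 2 Tl⁺(aq) + S²⁻(aq)
Let s be the solubility of Tl₂S here. The common ion gives [S²⁻] ≈ 0.138 mol L⁻¹, and [Tl⁺] = 2s.
Ksp = [Tl⁺]^2[S²⁻] = (2s)^2(0.138)
(2s)^2 = 2.74×10⁻²¹ / (0.138) = 1.99×10⁻²⁰
s = 7.05×10⁻¹¹ mol L⁻¹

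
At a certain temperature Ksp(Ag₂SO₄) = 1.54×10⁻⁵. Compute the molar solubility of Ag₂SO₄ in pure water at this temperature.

Ag₂SO₄(s) ⇌ 2 Ag⁺(aq) + SO₄²⁻(aq)
Let s be the molar solubility. Then [Ag⁺] = 2s and [SO₄²⁻] = s.
Ksp = [Ag⁺]^2[SO₄²⁻] = (2s)^2 · s = 4s^3
4s^3 = 1.54×10⁻⁵  ⇒  s^3 = 3.85×10⁻⁶
s = 1.57×10⁻² mol L⁻¹

1.57×10⁻² M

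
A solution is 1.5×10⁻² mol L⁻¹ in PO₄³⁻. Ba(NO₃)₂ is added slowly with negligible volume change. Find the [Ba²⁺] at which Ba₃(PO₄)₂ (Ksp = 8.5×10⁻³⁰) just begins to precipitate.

3.4×10⁻⁹ M

Precipitation of each salt begins when its ion product equals Ksp.
Ba₃(PO₄)₂(s) ⇌ 3 Ba²⁺(aq) + 2 PO₄³⁻(aq)
Ksp = [Ba²⁺]^3[PO₄³⁻]^2 = [Ba²⁺]^3(1.5×10⁻²)^2
[Ba²⁺]^3 = 8.5×10⁻³⁰ / (1.5×10⁻²)^2 = 3.8×10⁻²⁶
[Ba²⁺] = 3.4×10⁻⁹ mol L⁻¹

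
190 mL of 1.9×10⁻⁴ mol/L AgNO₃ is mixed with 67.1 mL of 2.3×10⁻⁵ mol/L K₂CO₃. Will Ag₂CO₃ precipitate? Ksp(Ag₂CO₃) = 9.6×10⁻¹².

After mixing, V = 190 mL + 67.1 mL = 257.1 mL.
[Ag⁺] = (1.9×10⁻⁴)(190)/257.1 = 1.4×10⁻⁴ mol/L
[CO₃²⁻] = (2.3×10⁻⁵)(67.1)/257.1 = 6.0×10⁻⁶ mol/L
Q = [Ag⁺]^2[CO₃²⁻] = 1.2×10⁻¹³
Q = 1.2×10⁻¹³ < Ksp = 9.6×10⁻¹², so the solution is unsaturated and no precipitate forms.

No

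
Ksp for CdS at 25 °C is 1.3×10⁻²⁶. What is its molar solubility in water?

1.1×10⁻¹³ M

CdS(s) ⇌ Cd²⁺(aq) + S²⁻(aq)
With molar solubility s: [Cd²⁺] = s, [S²⁻] = s.
Ksp = [Cd²⁺][S²⁻] = s · s = s^2
s^2 = 1.3×10⁻²⁶
Taking the 2nd root, s = 1.1×10⁻¹³ M.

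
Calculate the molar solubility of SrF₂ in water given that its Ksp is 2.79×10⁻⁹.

SrF₂(s) ⇌ Sr²⁺(aq) + 2 F⁻(aq)
With molar solubility s: [Sr²⁺] = s, [F⁻] = 2s.
Ksp = [Sr²⁺][F⁻]^2 = s · (2s)^2 = 4s^3
4s^3 = 2.79×10⁻⁹  ⇒  s^3 = 6.98×10⁻¹⁰
s = (6.98×10⁻¹⁰)^(1/3) = 8.87×10⁻⁴ mol/L

8.87×10⁻⁴ M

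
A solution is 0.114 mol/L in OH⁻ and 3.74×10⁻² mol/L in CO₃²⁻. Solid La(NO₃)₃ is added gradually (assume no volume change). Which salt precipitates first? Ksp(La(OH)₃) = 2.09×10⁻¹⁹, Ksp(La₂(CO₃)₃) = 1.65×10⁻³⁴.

La(OH)₃

A salt starts to precipitate once the ion product Q reaches its Ksp.
For La(OH)₃: [La³⁺] = (Ksp/[OH⁻]^3) = 1.41×10⁻¹⁶ mol/L
For La₂(CO₃)₃: [La³⁺] = (Ksp/[CO₃²⁻]^3)^(1/2) = 1.78×10⁻¹⁵ mol/L
La(OH)₃ requires the lower [La³⁺], so it precipitates first.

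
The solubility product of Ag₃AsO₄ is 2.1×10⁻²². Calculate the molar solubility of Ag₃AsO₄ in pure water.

1.7×10⁻⁶ M

Ag₃AsO₄(s) ⇌ 3 Ag⁺(aq) + AsO₄³⁻(aq)
With molar solubility s: [Ag⁺] = 3s, [AsO₄³⁻] = s.
Ksp = [Ag⁺]^3[AsO₄³⁻] = (3s)^3 · s = 27s^4
27s^4 = 2.1×10⁻²²  ⇒  s^4 = 7.8×10⁻²⁴
Taking the 4th root, s = 1.7×10⁻⁶ mol/L.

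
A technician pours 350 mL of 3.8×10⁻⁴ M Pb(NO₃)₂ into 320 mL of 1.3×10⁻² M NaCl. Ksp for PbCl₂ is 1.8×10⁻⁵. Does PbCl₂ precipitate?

No

Total volume after mixing = 350 + 320 = 670 mL.
[Pb²⁺] = (3.8×10⁻⁴)(350)/670 = 2.0×10⁻⁴ M
[Cl⁻] = (1.3×10⁻²)(320)/670 = 6.2×10⁻³ M
Q = [Pb²⁺][Cl⁻]^2 = 7.7×10⁻⁹
Q < Ksp (7.7×10⁻⁹ vs 1.8×10⁻⁵); the solution remains unsaturated and no precipitate forms.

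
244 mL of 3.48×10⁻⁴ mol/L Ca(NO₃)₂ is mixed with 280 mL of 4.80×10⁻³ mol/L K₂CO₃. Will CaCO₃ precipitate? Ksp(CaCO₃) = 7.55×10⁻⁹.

After mixing, V = 244 mL + 280 mL = 524 mL.
[Ca²⁺] = (3.48×10⁻⁴)(244)/524 = 1.62×10⁻⁴ mol/L
[CO₃²⁻] = (4.80×10⁻³)(280)/524 = 2.56×10⁻³ mol/L
Q = [Ca²⁺][CO₃²⁻] = 4.16×10⁻⁷
Since Q (4.16×10⁻⁷) exceeds Ksp (7.55×10⁻⁹), CaCO₃ will precipitate.

Yes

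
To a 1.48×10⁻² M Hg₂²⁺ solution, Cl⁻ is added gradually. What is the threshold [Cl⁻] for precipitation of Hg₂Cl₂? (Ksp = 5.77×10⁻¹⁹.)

Each salt precipitates once Q = Ksp for that salt.
Hg₂Cl₂(s) ⇌ Hg₂²⁺(aq) + 2 Cl⁻(aq)
Ksp = [Hg₂²⁺][Cl⁻]^2 = [Cl⁻]^2(1.48×10⁻²)
[Cl⁻]^2 = 5.77×10⁻¹⁹ / (1.48×10⁻²) = 3.90×10⁻¹⁷
[Cl⁻] = 6.24×10⁻⁹ M

6.24×10⁻⁹ M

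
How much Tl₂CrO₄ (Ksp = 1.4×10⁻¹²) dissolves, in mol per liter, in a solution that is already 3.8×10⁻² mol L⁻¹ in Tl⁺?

9.7×10⁻¹⁰ M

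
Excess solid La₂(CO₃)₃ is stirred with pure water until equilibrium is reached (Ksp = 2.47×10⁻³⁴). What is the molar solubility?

La₂(CO₃)₃(s) ⇌ 2 La³⁺(aq) + 3 CO₃²⁻(aq)
If s mol/L of La₂(CO₃)₃ dissolves, [La³⁺] = 2s and [CO₃²⁻] = 3s.
Ksp = [La³⁺]^2[CO₃²⁻]^3 = (2s)^2 · (3s)^3 = 108s^5
108s^5 = 2.47×10⁻³⁴  ⇒  s^5 = 2.29×10⁻³⁶
s = 7.44×10⁻⁸ mol/L

7.44×10⁻⁸ M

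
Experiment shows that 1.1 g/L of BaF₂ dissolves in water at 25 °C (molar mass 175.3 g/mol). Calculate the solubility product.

Convert to molarity: s = 1.1 / 175.3 = 6.275×10⁻³ mol/L
BaF₂(s) ⇌ Ba²⁺(aq) + 2 F⁻(aq)
Call the molar solubility s, so that [Ba²⁺] = s and [F⁻] = 2s.
Ksp = [Ba²⁺][F⁻]^2 = s · (2s)^2 = 4s^3
Ksp = 4 × (6.275×10⁻³)^3 = 9.9×10⁻⁷

Ksp = 9.9×10⁻⁷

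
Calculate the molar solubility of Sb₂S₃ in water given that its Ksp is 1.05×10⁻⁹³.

9.94×10⁻²⁰ M

Sb₂S₃(s) ⇌ 2 Sb³⁺(aq) + 3 S²⁻(aq)
For each mole of Sb₂S₃ that dissolves per liter, [Sb³⁺] = 2s and [S²⁻] = 3s; let s denote this solubility.
Ksp = [Sb³⁺]^2[S²⁻]^3 = (2s)^2 · (3s)^3 = 108s^5
108s^5 = 1.05×10⁻⁹³  ⇒  s^5 = 9.72×10⁻⁹⁶
s = (9.72×10⁻⁹⁶)^(1/5) = 9.94×10⁻²⁰ mol L⁻¹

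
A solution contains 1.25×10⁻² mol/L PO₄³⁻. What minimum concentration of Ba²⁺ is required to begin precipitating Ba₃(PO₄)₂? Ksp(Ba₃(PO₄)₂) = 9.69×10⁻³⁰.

3.96×10⁻⁹ M

Each salt precipitates once Q = Ksp for that salt.
Ba₃(PO₄)₂(s) ⇌ 3 Ba²⁺(aq) + 2 PO₄³⁻(aq)
Ksp = [Ba²⁺]^3[PO₄³⁻]^2 = [Ba²⁺]^3(1.25×10⁻²)^2
[Ba²⁺]^3 = 9.69×10⁻³⁰ / (1.25×10⁻²)^2 = 6.20×10⁻²⁶
[Ba²⁺] = 3.96×10⁻⁹ mol/L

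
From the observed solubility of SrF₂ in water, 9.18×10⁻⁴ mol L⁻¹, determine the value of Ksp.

SrF₂(s) ⇌ Sr²⁺(aq) + 2 F⁻(aq)
For each mole of SrF₂ that dissolves per liter, [Sr²⁺] = s and [F⁻] = 2s; let s denote this solubility.
Ksp = [Sr²⁺][F⁻]^2 = s · (2s)^2 = 4s^3
Ksp = 4 × (9.18×10⁻⁴)^3 = 3.09×10⁻⁹

Ksp = 3.09×10⁻⁹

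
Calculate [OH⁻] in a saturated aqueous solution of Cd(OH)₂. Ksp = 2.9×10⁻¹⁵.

Cd(OH)₂(s) ⇌ Cd²⁺(aq) + 2 OH⁻(aq)
With molar solubility s: [Cd²⁺] = s, [OH⁻] = 2s.
Ksp = [Cd²⁺][OH⁻]^2 = s · (2s)^2 = 4s^3 = 2.9×10⁻¹⁵
s = 9.0×10⁻⁶ M
[OH⁻] = 2s = 1.8×10⁻⁵ M

1.8×10⁻⁵ M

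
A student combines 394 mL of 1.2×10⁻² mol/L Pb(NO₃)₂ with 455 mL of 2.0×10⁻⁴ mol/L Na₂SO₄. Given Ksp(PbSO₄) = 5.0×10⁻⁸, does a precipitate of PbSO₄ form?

The combined volume is 849 mL.
[Pb²⁺] = (1.2×10⁻²)(394)/849 = 5.6×10⁻³ mol/L
[SO₄²⁻] = (2.0×10⁻⁴)(455)/849 = 1.1×10⁻⁴ mol/L
Q = [Pb²⁺][SO₄²⁻] = 6.0×10⁻⁷
Q = 6.0×10⁻⁷ > Ksp = 5.0×10⁻⁸, so the solution is supersaturated and PbSO₄ precipitates.

Yes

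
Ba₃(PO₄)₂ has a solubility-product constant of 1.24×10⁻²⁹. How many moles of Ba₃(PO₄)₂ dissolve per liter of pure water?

6.49×10⁻⁷ M

Ba₃(PO₄)₂(s) ⇌ 3 Ba²⁺(aq) + 2 PO₄³⁻(aq)
If s mol/L of Ba₃(PO₄)₂ dissolves, [Ba²⁺] = 3s and [PO₄³⁻] = 2s.
Ksp = [Ba²⁺]^3[PO₄³⁻]^2 = (3s)^3 · (2s)^2 = 108s^5
108s^5 = 1.24×10⁻²⁹  ⇒  s^5 = 1.15×10⁻³¹
Taking the 5th root, s = 6.49×10⁻⁷ mol/L.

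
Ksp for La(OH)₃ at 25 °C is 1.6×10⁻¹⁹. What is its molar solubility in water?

8.8×10⁻⁶ M

La(OH)₃(s) ⇌ La³⁺(aq) + 3 OH⁻(aq)
With molar solubility s: [La³⁺] = s, [OH⁻] = 3s.
Ksp = [La³⁺][OH⁻]^3 = s · (3s)^3 = 27s^4
27s^4 = 1.6×10⁻¹⁹  ⇒  s^4 = 5.9×10⁻²¹
s = 8.8×10⁻⁶ mol/L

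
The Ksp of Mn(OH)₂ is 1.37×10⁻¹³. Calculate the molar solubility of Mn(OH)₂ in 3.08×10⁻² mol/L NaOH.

Mn(OH)₂(s) ⇌ Mn²⁺(aq) + 2 OH⁻(aq)
OH⁻ is already present at 3.08×10⁻² mol/L. If s mol/L of Mn(OH)₂ dissolves, [Mn²⁺] = s while [OH⁻] ≈ 3.08×10⁻² mol/L.
Ksp = [Mn²⁺][OH⁻]^2 = s(3.08×10⁻²)^2
s = 1.37×10⁻¹³ / (3.08×10⁻²)^2 = 1.44×10⁻¹⁰
s = 1.44×10⁻¹⁰ mol/L

1.44×10⁻¹⁰ M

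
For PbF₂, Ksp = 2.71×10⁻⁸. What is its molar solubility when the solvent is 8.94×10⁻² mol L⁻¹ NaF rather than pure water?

3.39×10⁻⁶ M

PbF₂(s) ⇌ Pb²⁺(aq) + 2 F⁻(aq)
With F⁻ already at 8.94×10⁻² mol L⁻¹ and s small, take [F⁻] ≈ 8.94×10⁻² mol L⁻¹ and [Pb²⁺] = s.
Ksp = [Pb²⁺][F⁻]^2 = s(8.94×10⁻²)^2
s = 2.71×10⁻⁸ / (8.94×10⁻²)^2 = 3.39×10⁻⁶
s = 3.39×10⁻⁶ mol L⁻¹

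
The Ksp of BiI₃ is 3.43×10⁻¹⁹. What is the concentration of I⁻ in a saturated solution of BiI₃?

BiI₃(s) ⇌ Bi³⁺(aq) + 3 I⁻(aq)
Let s be the molar solubility. Then [Bi³⁺] = s and [I⁻] = 3s.
Ksp = [Bi³⁺][I⁻]^3 = s · (3s)^3 = 27s^4 = 3.43×10⁻¹⁹
s = 1.06×10⁻⁵ mol/L
[I⁻] = 3s = 3.18×10⁻⁵ mol/L

3.18×10⁻⁵ M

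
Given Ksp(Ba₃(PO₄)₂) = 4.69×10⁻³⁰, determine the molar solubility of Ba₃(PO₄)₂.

5.34×10⁻⁷ M

Ba₃(PO₄)₂(s) ⇌ 3 Ba²⁺(aq) + 2 PO₄³⁻(aq)
Let s be the molar solubility. Then [Ba²⁺] = 3s and [PO₄³⁻] = 2s.
Ksp = [Ba²⁺]^3[PO₄³⁻]^2 = (3s)^3 · (2s)^2 = 108s^5
108s^5 = 4.69×10⁻³⁰  ⇒  s^5 = 4.34×10⁻³²
s = 5.34×10⁻⁷ mol/L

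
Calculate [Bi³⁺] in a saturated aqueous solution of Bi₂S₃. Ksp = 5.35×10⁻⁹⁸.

2.75×10⁻²⁰ M

Bi₂S₃(s) ⇌ 2 Bi³⁺(aq) + 3 S²⁻(aq)
With molar solubility s: [Bi³⁺] = 2s, [S²⁻] = 3s.
Ksp = [Bi³⁺]^2[S²⁻]^3 = (2s)^2 · (3s)^3 = 108s^5 = 5.35×10⁻⁹⁸
s = 1.38×10⁻²⁰ M
[Bi³⁺] = 2s = 2.75×10⁻²⁰ M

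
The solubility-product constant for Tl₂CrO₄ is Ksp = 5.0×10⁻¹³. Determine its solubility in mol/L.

5.0×10⁻⁵ M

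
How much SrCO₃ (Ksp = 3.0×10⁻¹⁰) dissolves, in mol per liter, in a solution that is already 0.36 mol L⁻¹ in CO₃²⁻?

8.3×10⁻¹⁰ M

SrCO₃(s) ⇌ Sr²⁺(aq) + CO₃²⁻(aq)
Let s be the solubility of SrCO₃ here. The common ion gives [CO₃²⁻] ≈ 0.36 mol L⁻¹, and [Sr²⁺] = s.
Ksp = [Sr²⁺][CO₃²⁻] = s(0.36)
s = 3.0×10⁻¹⁰ / (0.36) = 8.3×10⁻¹⁰
s = 8.3×10⁻¹⁰ mol L⁻¹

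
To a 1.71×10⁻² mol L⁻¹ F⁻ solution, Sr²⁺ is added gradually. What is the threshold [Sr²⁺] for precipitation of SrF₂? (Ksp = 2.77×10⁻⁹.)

Precipitation of each salt begins when its ion product equals Ksp.
SrF₂(s) ⇌ Sr²⁺(aq) + 2 F⁻(aq)
Ksp = [Sr²⁺][F⁻]^2 = [Sr²⁺](1.71×10⁻²)^2
[Sr²⁺] = 2.77×10⁻⁹ / (1.71×10⁻²)^2 = 9.47×10⁻⁶
[Sr²⁺] = 9.47×10⁻⁶ mol L⁻¹

9.47×10⁻⁶ M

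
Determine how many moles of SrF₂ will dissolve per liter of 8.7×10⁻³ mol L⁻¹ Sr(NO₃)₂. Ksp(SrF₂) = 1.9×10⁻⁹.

SrF₂(s) ⇌ Sr²⁺(aq) + 2 F⁻(aq)
With Sr²⁺ already at 8.7×10⁻³ mol L⁻¹ and s small, take [Sr²⁺] ≈ 8.7×10⁻³ mol L⁻¹ and [F⁻] = 2s.
Ksp = [Sr²⁺][F⁻]^2 = (8.7×10⁻³)(2s)^2
(2s)^2 = 1.9×10⁻⁹ / (8.7×10⁻³) = 2.2×10⁻⁷
s = 2.3×10⁻⁴ mol L⁻¹

2.3×10⁻⁴ M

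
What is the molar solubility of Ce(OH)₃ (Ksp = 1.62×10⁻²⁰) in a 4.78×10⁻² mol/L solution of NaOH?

1.48×10⁻¹⁶ M

Ce(OH)₃(s) ⇌ Ce³⁺(aq) + 3 OH⁻(aq)
With OH⁻ already at 4.78×10⁻² mol/L and s small, take [OH⁻] ≈ 4.78×10⁻² mol/L and [Ce³⁺] = s.
Ksp = [Ce³⁺][OH⁻]^3 = s(4.78×10⁻²)^3
s = 1.62×10⁻²⁰ / (4.78×10⁻²)^3 = 1.48×10⁻¹⁶
s = 1.48×10⁻¹⁶ mol/L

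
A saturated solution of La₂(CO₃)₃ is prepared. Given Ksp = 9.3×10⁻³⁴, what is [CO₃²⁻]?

La₂(CO₃)₃(s) ⇌ 2 La³⁺(aq) + 3 CO₃²⁻(aq)
Let s be the molar solubility. Then [La³⁺] = 2s and [CO₃²⁻] = 3s.
Ksp = [La³⁺]^2[CO₃²⁻]^3 = (2s)^2 · (3s)^3 = 108s^5 = 9.3×10⁻³⁴
s = 9.7×10⁻⁸ mol L⁻¹
[CO₃²⁻] = 3s = 2.9×10⁻⁷ mol L⁻¹

2.9×10⁻⁷ M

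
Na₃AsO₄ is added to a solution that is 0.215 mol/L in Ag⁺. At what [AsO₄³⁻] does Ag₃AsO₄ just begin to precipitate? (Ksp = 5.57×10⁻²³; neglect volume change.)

5.60×10⁻²¹ M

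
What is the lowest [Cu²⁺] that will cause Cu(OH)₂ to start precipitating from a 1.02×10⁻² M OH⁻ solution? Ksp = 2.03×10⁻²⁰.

1.95×10⁻¹⁶ M

A salt starts to precipitate once the ion product Q reaches its Ksp.
Cu(OH)₂(s) ⇌ Cu²⁺(aq) + 2 OH⁻(aq)
Ksp = [Cu²⁺][OH⁻]^2 = [Cu²⁺](1.02×10⁻²)^2
[Cu²⁺] = 2.03×10⁻²⁰ / (1.02×10⁻²)^2 = 1.95×10⁻¹⁶
[Cu²⁺] = 1.95×10⁻¹⁶ M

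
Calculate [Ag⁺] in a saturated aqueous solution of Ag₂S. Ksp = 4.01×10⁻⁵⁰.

Ag₂S(s) ⇌ 2 Ag⁺(aq) + S²⁻(aq)
Let s be the molar solubility. Then [Ag⁺] = 2s and [S²⁻] = s.
Ksp = [Ag⁺]^2[S²⁻] = (2s)^2 · s = 4s^3 = 4.01×10⁻⁵⁰
s = 2.16×10⁻¹⁷ mol/L
[Ag⁺] = 2s = 4.31×10⁻¹⁷ mol/L

4.31×10⁻¹⁷ M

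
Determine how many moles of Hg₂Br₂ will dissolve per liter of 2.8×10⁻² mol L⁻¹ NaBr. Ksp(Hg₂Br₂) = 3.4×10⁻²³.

Hg₂Br₂(s) ⇌ Hg₂²⁺(aq) + 2 Br⁻(aq)
The solution already contains Br⁻ at 2.8×10⁻² mol L⁻¹. Let s be the molar solubility of Hg₂Br₂.
[Br⁻] ≈ 2.8×10⁻² mol L⁻¹ (common ion dominates); [Hg₂²⁺] = s.
Ksp = [Hg₂²⁺][Br⁻]^2 = s(2.8×10⁻²)^2
s = 3.4×10⁻²³ / (2.8×10⁻²)^2 = 4.3×10⁻²⁰
s = 4.3×10⁻²⁰ mol L⁻¹

4.3×10⁻²⁰ M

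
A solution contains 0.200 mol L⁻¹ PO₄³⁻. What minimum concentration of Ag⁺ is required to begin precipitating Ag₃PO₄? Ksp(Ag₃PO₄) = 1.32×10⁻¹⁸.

Precipitation begins when Q = Ksp.
Ag₃PO₄(s) ⇌ 3 Ag⁺(aq) + PO₄³⁻(aq)
Ksp = [Ag⁺]^3[PO₄³⁻] = [Ag⁺]^3(0.200)
[Ag⁺]^3 = 1.32×10⁻¹⁸ / (0.200) = 6.60×10⁻¹⁸
[Ag⁺] = 1.88×10⁻⁶ mol L⁻¹

1.88×10⁻⁶ M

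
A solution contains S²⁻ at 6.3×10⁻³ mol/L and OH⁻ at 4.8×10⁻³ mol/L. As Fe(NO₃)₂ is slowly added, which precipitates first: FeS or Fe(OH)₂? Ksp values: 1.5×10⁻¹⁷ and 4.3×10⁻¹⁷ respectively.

FeS

The threshold for precipitation is Q = Ksp.
For FeS: [Fe²⁺] = (Ksp/[S²⁻]) = 2.4×10⁻¹⁵ mol/L
For Fe(OH)₂: [Fe²⁺] = (Ksp/[OH⁻]^2) = 1.9×10⁻¹² mol/L
The smaller threshold [Fe²⁺] is reached first, so FeS precipitates first.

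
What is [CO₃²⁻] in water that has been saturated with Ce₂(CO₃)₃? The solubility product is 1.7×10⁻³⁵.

1.3×10⁻⁷ M

Ce₂(CO₃)₃(s) ⇌ 2 Ce³⁺(aq) + 3 CO₃²⁻(aq)
Call the molar solubility s, so that [Ce³⁺] = 2s and [CO₃²⁻] = 3s.
Ksp = [Ce³⁺]^2[CO₃²⁻]^3 = (2s)^2 · (3s)^3 = 108s^5 = 1.7×10⁻³⁵
s = 4.4×10⁻⁸ mol/L
[CO₃²⁻] = 3s = 1.3×10⁻⁷ mol/L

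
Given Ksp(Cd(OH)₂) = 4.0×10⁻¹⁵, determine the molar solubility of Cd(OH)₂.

Cd(OH)₂(s) ⇌ Cd²⁺(aq) + 2 OH⁻(aq)
If s mol/L of Cd(OH)₂ dissolves, [Cd²⁺] = s and [OH⁻] = 2s.
Ksp = [Cd²⁺][OH⁻]^2 = s · (2s)^2 = 4s^3
4s^3 = 4.0×10⁻¹⁵  ⇒  s^3 = 1.0×10⁻¹⁵
Taking the 3rd root, s = 1.0×10⁻⁵ mol/L.

1.0×10⁻⁵ M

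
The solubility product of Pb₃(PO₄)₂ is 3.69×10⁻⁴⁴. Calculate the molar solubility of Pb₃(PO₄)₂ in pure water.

8.07×10⁻¹⁰ M

Pb₃(PO₄)₂(s) ⇌ 3 Pb²⁺(aq) + 2 PO₄³⁻(aq)
With molar solubility s: [Pb²⁺] = 3s, [PO₄³⁻] = 2s.
Ksp = [Pb²⁺]^3[PO₄³⁻]^2 = (3s)^3 · (2s)^2 = 108s^5
108s^5 = 3.69×10⁻⁴⁴  ⇒  s^5 = 3.42×10⁻⁴⁶
s = 8.07×10⁻¹⁰ mol L⁻¹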